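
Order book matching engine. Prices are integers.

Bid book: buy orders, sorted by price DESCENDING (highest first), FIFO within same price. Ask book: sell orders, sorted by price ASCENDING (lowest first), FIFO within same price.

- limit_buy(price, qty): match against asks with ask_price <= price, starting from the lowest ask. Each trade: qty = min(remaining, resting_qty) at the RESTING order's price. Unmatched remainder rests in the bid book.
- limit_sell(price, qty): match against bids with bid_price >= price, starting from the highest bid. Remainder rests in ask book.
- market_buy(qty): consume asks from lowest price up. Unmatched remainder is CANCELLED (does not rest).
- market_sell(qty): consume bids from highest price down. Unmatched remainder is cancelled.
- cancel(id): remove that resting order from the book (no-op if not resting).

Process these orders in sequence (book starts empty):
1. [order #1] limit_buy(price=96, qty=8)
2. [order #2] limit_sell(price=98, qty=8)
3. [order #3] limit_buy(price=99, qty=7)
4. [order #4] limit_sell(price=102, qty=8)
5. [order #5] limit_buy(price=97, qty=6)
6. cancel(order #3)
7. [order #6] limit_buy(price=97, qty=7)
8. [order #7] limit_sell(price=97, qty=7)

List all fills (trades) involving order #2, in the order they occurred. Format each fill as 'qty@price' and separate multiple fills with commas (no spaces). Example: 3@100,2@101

After op 1 [order #1] limit_buy(price=96, qty=8): fills=none; bids=[#1:8@96] asks=[-]
After op 2 [order #2] limit_sell(price=98, qty=8): fills=none; bids=[#1:8@96] asks=[#2:8@98]
After op 3 [order #3] limit_buy(price=99, qty=7): fills=#3x#2:7@98; bids=[#1:8@96] asks=[#2:1@98]
After op 4 [order #4] limit_sell(price=102, qty=8): fills=none; bids=[#1:8@96] asks=[#2:1@98 #4:8@102]
After op 5 [order #5] limit_buy(price=97, qty=6): fills=none; bids=[#5:6@97 #1:8@96] asks=[#2:1@98 #4:8@102]
After op 6 cancel(order #3): fills=none; bids=[#5:6@97 #1:8@96] asks=[#2:1@98 #4:8@102]
After op 7 [order #6] limit_buy(price=97, qty=7): fills=none; bids=[#5:6@97 #6:7@97 #1:8@96] asks=[#2:1@98 #4:8@102]
After op 8 [order #7] limit_sell(price=97, qty=7): fills=#5x#7:6@97 #6x#7:1@97; bids=[#6:6@97 #1:8@96] asks=[#2:1@98 #4:8@102]

Answer: 7@98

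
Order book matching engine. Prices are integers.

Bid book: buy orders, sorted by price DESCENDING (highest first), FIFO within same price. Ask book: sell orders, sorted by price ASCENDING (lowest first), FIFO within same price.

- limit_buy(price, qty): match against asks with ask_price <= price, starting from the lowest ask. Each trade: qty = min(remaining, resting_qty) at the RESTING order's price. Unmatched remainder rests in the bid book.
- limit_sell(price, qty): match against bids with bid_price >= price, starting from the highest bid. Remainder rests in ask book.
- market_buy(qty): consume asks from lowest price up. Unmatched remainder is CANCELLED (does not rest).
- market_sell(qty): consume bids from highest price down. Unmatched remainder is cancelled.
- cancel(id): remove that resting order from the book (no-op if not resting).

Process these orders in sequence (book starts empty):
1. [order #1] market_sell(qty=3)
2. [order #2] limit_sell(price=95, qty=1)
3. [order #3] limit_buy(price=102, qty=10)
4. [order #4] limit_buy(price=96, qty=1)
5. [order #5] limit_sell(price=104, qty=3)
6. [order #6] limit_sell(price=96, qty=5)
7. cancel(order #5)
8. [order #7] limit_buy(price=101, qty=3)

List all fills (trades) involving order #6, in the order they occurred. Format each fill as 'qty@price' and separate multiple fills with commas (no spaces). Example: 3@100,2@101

Answer: 5@102

Derivation:
After op 1 [order #1] market_sell(qty=3): fills=none; bids=[-] asks=[-]
After op 2 [order #2] limit_sell(price=95, qty=1): fills=none; bids=[-] asks=[#2:1@95]
After op 3 [order #3] limit_buy(price=102, qty=10): fills=#3x#2:1@95; bids=[#3:9@102] asks=[-]
After op 4 [order #4] limit_buy(price=96, qty=1): fills=none; bids=[#3:9@102 #4:1@96] asks=[-]
After op 5 [order #5] limit_sell(price=104, qty=3): fills=none; bids=[#3:9@102 #4:1@96] asks=[#5:3@104]
After op 6 [order #6] limit_sell(price=96, qty=5): fills=#3x#6:5@102; bids=[#3:4@102 #4:1@96] asks=[#5:3@104]
After op 7 cancel(order #5): fills=none; bids=[#3:4@102 #4:1@96] asks=[-]
After op 8 [order #7] limit_buy(price=101, qty=3): fills=none; bids=[#3:4@102 #7:3@101 #4:1@96] asks=[-]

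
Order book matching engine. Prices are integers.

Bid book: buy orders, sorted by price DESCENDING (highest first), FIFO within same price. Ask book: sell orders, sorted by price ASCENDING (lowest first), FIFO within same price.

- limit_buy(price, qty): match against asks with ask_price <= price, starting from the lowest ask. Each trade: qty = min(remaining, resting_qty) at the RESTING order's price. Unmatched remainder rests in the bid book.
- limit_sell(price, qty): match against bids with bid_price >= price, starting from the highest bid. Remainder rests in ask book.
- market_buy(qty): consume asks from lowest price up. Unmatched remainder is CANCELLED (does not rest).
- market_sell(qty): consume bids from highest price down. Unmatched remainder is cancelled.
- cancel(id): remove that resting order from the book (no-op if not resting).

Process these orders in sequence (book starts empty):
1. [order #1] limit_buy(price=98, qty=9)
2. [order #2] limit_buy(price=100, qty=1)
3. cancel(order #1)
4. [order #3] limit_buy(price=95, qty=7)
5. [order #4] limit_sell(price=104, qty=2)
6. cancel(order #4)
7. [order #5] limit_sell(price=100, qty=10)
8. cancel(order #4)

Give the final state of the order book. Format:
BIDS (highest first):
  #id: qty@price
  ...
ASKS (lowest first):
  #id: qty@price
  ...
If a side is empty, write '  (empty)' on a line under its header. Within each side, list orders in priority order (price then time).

After op 1 [order #1] limit_buy(price=98, qty=9): fills=none; bids=[#1:9@98] asks=[-]
After op 2 [order #2] limit_buy(price=100, qty=1): fills=none; bids=[#2:1@100 #1:9@98] asks=[-]
After op 3 cancel(order #1): fills=none; bids=[#2:1@100] asks=[-]
After op 4 [order #3] limit_buy(price=95, qty=7): fills=none; bids=[#2:1@100 #3:7@95] asks=[-]
After op 5 [order #4] limit_sell(price=104, qty=2): fills=none; bids=[#2:1@100 #3:7@95] asks=[#4:2@104]
After op 6 cancel(order #4): fills=none; bids=[#2:1@100 #3:7@95] asks=[-]
After op 7 [order #5] limit_sell(price=100, qty=10): fills=#2x#5:1@100; bids=[#3:7@95] asks=[#5:9@100]
After op 8 cancel(order #4): fills=none; bids=[#3:7@95] asks=[#5:9@100]

Answer: BIDS (highest first):
  #3: 7@95
ASKS (lowest first):
  #5: 9@100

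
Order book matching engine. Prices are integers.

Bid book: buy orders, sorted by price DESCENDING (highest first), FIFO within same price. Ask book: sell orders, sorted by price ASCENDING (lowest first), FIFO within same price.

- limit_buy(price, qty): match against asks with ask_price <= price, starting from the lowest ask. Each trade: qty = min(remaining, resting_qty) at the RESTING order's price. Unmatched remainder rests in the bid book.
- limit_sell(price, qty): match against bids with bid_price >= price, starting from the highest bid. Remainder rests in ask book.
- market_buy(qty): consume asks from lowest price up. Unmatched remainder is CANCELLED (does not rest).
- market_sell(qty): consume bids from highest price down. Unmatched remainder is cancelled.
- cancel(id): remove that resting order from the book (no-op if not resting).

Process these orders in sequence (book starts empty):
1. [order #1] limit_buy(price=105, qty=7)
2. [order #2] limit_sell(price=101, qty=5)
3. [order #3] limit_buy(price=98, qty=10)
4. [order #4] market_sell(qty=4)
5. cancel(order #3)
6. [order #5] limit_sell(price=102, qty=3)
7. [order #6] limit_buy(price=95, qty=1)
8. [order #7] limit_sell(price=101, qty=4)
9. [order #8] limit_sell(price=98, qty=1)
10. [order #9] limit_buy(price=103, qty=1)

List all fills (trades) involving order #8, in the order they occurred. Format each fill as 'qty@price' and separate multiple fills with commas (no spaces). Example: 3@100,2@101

After op 1 [order #1] limit_buy(price=105, qty=7): fills=none; bids=[#1:7@105] asks=[-]
After op 2 [order #2] limit_sell(price=101, qty=5): fills=#1x#2:5@105; bids=[#1:2@105] asks=[-]
After op 3 [order #3] limit_buy(price=98, qty=10): fills=none; bids=[#1:2@105 #3:10@98] asks=[-]
After op 4 [order #4] market_sell(qty=4): fills=#1x#4:2@105 #3x#4:2@98; bids=[#3:8@98] asks=[-]
After op 5 cancel(order #3): fills=none; bids=[-] asks=[-]
After op 6 [order #5] limit_sell(price=102, qty=3): fills=none; bids=[-] asks=[#5:3@102]
After op 7 [order #6] limit_buy(price=95, qty=1): fills=none; bids=[#6:1@95] asks=[#5:3@102]
After op 8 [order #7] limit_sell(price=101, qty=4): fills=none; bids=[#6:1@95] asks=[#7:4@101 #5:3@102]
After op 9 [order #8] limit_sell(price=98, qty=1): fills=none; bids=[#6:1@95] asks=[#8:1@98 #7:4@101 #5:3@102]
After op 10 [order #9] limit_buy(price=103, qty=1): fills=#9x#8:1@98; bids=[#6:1@95] asks=[#7:4@101 #5:3@102]

Answer: 1@98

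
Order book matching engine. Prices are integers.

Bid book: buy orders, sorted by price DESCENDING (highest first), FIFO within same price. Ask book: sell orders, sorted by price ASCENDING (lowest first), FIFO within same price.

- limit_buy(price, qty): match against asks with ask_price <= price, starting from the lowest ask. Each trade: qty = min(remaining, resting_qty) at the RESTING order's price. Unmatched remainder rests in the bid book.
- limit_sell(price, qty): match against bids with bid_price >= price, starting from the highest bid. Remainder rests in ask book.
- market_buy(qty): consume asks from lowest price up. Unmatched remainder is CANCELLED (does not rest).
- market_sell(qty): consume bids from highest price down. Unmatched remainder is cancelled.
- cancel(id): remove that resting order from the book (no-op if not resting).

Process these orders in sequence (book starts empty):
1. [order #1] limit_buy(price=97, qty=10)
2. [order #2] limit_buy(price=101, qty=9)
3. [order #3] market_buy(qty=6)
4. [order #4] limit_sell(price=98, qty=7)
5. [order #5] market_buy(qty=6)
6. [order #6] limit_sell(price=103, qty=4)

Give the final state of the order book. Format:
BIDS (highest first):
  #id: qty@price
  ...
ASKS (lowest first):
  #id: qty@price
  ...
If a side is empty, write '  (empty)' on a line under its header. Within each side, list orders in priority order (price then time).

After op 1 [order #1] limit_buy(price=97, qty=10): fills=none; bids=[#1:10@97] asks=[-]
After op 2 [order #2] limit_buy(price=101, qty=9): fills=none; bids=[#2:9@101 #1:10@97] asks=[-]
After op 3 [order #3] market_buy(qty=6): fills=none; bids=[#2:9@101 #1:10@97] asks=[-]
After op 4 [order #4] limit_sell(price=98, qty=7): fills=#2x#4:7@101; bids=[#2:2@101 #1:10@97] asks=[-]
After op 5 [order #5] market_buy(qty=6): fills=none; bids=[#2:2@101 #1:10@97] asks=[-]
After op 6 [order #6] limit_sell(price=103, qty=4): fills=none; bids=[#2:2@101 #1:10@97] asks=[#6:4@103]

Answer: BIDS (highest first):
  #2: 2@101
  #1: 10@97
ASKS (lowest first):
  #6: 4@103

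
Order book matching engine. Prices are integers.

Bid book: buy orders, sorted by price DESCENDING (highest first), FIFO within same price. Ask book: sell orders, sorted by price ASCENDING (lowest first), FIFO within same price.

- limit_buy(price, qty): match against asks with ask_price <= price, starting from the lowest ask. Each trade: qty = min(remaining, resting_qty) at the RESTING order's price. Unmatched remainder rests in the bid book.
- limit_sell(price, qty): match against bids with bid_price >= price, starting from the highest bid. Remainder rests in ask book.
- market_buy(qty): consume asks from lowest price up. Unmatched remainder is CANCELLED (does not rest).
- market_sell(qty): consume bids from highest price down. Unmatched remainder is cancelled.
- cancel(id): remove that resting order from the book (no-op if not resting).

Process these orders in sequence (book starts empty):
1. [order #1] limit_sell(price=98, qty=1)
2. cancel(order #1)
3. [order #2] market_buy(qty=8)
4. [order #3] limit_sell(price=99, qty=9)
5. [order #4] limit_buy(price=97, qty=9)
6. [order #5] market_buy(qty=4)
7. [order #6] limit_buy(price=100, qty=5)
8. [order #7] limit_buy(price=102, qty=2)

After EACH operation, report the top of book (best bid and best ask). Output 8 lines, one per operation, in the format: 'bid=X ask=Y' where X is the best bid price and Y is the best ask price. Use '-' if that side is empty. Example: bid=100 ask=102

Answer: bid=- ask=98
bid=- ask=-
bid=- ask=-
bid=- ask=99
bid=97 ask=99
bid=97 ask=99
bid=97 ask=-
bid=102 ask=-

Derivation:
After op 1 [order #1] limit_sell(price=98, qty=1): fills=none; bids=[-] asks=[#1:1@98]
After op 2 cancel(order #1): fills=none; bids=[-] asks=[-]
After op 3 [order #2] market_buy(qty=8): fills=none; bids=[-] asks=[-]
After op 4 [order #3] limit_sell(price=99, qty=9): fills=none; bids=[-] asks=[#3:9@99]
After op 5 [order #4] limit_buy(price=97, qty=9): fills=none; bids=[#4:9@97] asks=[#3:9@99]
After op 6 [order #5] market_buy(qty=4): fills=#5x#3:4@99; bids=[#4:9@97] asks=[#3:5@99]
After op 7 [order #6] limit_buy(price=100, qty=5): fills=#6x#3:5@99; bids=[#4:9@97] asks=[-]
After op 8 [order #7] limit_buy(price=102, qty=2): fills=none; bids=[#7:2@102 #4:9@97] asks=[-]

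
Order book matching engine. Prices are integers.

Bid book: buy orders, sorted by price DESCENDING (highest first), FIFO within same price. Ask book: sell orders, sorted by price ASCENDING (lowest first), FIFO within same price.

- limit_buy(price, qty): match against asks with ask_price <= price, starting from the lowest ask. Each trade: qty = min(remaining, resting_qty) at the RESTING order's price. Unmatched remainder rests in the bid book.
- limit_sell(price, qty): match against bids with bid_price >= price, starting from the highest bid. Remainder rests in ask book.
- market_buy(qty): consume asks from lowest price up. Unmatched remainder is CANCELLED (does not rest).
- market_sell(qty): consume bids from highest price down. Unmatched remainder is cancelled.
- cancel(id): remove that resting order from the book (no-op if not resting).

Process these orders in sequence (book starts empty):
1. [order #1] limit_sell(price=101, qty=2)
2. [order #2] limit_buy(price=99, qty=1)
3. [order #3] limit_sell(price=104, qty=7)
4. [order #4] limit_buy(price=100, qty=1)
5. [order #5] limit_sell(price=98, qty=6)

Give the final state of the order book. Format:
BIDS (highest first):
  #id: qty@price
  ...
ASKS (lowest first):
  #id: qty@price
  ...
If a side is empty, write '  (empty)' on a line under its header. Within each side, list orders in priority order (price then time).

Answer: BIDS (highest first):
  (empty)
ASKS (lowest first):
  #5: 4@98
  #1: 2@101
  #3: 7@104

Derivation:
After op 1 [order #1] limit_sell(price=101, qty=2): fills=none; bids=[-] asks=[#1:2@101]
After op 2 [order #2] limit_buy(price=99, qty=1): fills=none; bids=[#2:1@99] asks=[#1:2@101]
After op 3 [order #3] limit_sell(price=104, qty=7): fills=none; bids=[#2:1@99] asks=[#1:2@101 #3:7@104]
After op 4 [order #4] limit_buy(price=100, qty=1): fills=none; bids=[#4:1@100 #2:1@99] asks=[#1:2@101 #3:7@104]
After op 5 [order #5] limit_sell(price=98, qty=6): fills=#4x#5:1@100 #2x#5:1@99; bids=[-] asks=[#5:4@98 #1:2@101 #3:7@104]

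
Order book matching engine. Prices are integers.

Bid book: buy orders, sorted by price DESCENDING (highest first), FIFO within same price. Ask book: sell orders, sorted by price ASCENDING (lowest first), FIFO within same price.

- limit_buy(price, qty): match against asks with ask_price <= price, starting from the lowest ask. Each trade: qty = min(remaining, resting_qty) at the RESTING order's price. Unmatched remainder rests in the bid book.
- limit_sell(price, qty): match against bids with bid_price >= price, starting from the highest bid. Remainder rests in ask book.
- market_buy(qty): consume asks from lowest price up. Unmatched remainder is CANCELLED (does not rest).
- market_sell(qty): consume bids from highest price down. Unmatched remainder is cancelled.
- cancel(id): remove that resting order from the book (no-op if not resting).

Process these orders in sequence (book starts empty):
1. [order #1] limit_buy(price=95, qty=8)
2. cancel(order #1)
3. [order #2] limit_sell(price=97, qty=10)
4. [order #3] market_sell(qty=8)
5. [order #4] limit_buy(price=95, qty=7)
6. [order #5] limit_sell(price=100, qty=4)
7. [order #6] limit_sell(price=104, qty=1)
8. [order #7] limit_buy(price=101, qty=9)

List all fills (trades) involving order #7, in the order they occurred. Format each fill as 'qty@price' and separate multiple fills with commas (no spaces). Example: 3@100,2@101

After op 1 [order #1] limit_buy(price=95, qty=8): fills=none; bids=[#1:8@95] asks=[-]
After op 2 cancel(order #1): fills=none; bids=[-] asks=[-]
After op 3 [order #2] limit_sell(price=97, qty=10): fills=none; bids=[-] asks=[#2:10@97]
After op 4 [order #3] market_sell(qty=8): fills=none; bids=[-] asks=[#2:10@97]
After op 5 [order #4] limit_buy(price=95, qty=7): fills=none; bids=[#4:7@95] asks=[#2:10@97]
After op 6 [order #5] limit_sell(price=100, qty=4): fills=none; bids=[#4:7@95] asks=[#2:10@97 #5:4@100]
After op 7 [order #6] limit_sell(price=104, qty=1): fills=none; bids=[#4:7@95] asks=[#2:10@97 #5:4@100 #6:1@104]
After op 8 [order #7] limit_buy(price=101, qty=9): fills=#7x#2:9@97; bids=[#4:7@95] asks=[#2:1@97 #5:4@100 #6:1@104]

Answer: 9@97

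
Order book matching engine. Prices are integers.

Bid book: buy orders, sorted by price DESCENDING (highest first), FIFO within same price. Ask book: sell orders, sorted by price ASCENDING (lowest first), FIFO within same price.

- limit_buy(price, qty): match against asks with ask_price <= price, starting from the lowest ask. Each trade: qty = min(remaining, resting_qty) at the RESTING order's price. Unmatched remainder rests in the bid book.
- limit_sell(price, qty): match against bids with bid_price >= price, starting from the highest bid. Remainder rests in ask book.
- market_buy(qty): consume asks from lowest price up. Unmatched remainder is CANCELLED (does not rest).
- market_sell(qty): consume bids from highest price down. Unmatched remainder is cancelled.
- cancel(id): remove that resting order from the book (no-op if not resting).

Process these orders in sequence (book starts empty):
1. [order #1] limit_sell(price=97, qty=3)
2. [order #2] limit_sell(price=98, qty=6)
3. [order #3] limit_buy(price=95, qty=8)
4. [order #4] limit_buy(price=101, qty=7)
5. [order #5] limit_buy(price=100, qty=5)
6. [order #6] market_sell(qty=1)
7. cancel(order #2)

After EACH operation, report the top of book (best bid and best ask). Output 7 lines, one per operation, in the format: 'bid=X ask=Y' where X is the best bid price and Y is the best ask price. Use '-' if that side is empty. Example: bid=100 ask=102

Answer: bid=- ask=97
bid=- ask=97
bid=95 ask=97
bid=95 ask=98
bid=100 ask=-
bid=100 ask=-
bid=100 ask=-

Derivation:
After op 1 [order #1] limit_sell(price=97, qty=3): fills=none; bids=[-] asks=[#1:3@97]
After op 2 [order #2] limit_sell(price=98, qty=6): fills=none; bids=[-] asks=[#1:3@97 #2:6@98]
After op 3 [order #3] limit_buy(price=95, qty=8): fills=none; bids=[#3:8@95] asks=[#1:3@97 #2:6@98]
After op 4 [order #4] limit_buy(price=101, qty=7): fills=#4x#1:3@97 #4x#2:4@98; bids=[#3:8@95] asks=[#2:2@98]
After op 5 [order #5] limit_buy(price=100, qty=5): fills=#5x#2:2@98; bids=[#5:3@100 #3:8@95] asks=[-]
After op 6 [order #6] market_sell(qty=1): fills=#5x#6:1@100; bids=[#5:2@100 #3:8@95] asks=[-]
After op 7 cancel(order #2): fills=none; bids=[#5:2@100 #3:8@95] asks=[-]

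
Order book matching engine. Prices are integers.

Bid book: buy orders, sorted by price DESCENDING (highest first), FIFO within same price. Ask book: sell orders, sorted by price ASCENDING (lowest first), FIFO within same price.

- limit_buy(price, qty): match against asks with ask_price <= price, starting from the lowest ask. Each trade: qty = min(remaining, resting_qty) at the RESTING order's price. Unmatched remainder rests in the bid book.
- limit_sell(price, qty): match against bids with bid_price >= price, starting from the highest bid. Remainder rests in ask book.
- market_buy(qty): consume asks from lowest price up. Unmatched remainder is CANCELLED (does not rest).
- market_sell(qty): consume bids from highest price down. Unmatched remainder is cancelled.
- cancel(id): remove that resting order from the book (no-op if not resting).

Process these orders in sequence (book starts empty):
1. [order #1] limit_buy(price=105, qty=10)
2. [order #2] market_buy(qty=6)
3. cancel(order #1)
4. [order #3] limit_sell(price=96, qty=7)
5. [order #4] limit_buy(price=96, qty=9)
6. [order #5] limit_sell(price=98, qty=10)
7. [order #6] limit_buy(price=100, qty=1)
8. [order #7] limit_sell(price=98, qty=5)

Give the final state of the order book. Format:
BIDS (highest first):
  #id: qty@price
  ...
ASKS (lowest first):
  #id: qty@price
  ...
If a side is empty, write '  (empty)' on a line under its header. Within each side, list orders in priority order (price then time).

After op 1 [order #1] limit_buy(price=105, qty=10): fills=none; bids=[#1:10@105] asks=[-]
After op 2 [order #2] market_buy(qty=6): fills=none; bids=[#1:10@105] asks=[-]
After op 3 cancel(order #1): fills=none; bids=[-] asks=[-]
After op 4 [order #3] limit_sell(price=96, qty=7): fills=none; bids=[-] asks=[#3:7@96]
After op 5 [order #4] limit_buy(price=96, qty=9): fills=#4x#3:7@96; bids=[#4:2@96] asks=[-]
After op 6 [order #5] limit_sell(price=98, qty=10): fills=none; bids=[#4:2@96] asks=[#5:10@98]
After op 7 [order #6] limit_buy(price=100, qty=1): fills=#6x#5:1@98; bids=[#4:2@96] asks=[#5:9@98]
After op 8 [order #7] limit_sell(price=98, qty=5): fills=none; bids=[#4:2@96] asks=[#5:9@98 #7:5@98]

Answer: BIDS (highest first):
  #4: 2@96
ASKS (lowest first):
  #5: 9@98
  #7: 5@98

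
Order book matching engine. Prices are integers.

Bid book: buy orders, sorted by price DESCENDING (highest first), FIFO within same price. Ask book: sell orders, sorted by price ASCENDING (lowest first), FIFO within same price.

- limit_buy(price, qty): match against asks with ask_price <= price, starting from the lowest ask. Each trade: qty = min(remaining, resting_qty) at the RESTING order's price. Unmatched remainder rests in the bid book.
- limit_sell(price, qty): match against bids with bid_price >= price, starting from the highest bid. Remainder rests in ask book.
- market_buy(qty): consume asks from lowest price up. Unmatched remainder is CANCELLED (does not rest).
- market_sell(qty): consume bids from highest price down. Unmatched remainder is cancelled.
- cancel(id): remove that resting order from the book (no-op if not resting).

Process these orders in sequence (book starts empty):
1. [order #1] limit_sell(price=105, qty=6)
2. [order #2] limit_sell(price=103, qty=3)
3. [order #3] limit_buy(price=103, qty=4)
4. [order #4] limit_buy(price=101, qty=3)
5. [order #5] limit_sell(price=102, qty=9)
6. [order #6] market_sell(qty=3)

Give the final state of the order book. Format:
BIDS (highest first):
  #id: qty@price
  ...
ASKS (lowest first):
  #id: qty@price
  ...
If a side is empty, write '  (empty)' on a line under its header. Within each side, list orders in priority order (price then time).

After op 1 [order #1] limit_sell(price=105, qty=6): fills=none; bids=[-] asks=[#1:6@105]
After op 2 [order #2] limit_sell(price=103, qty=3): fills=none; bids=[-] asks=[#2:3@103 #1:6@105]
After op 3 [order #3] limit_buy(price=103, qty=4): fills=#3x#2:3@103; bids=[#3:1@103] asks=[#1:6@105]
After op 4 [order #4] limit_buy(price=101, qty=3): fills=none; bids=[#3:1@103 #4:3@101] asks=[#1:6@105]
After op 5 [order #5] limit_sell(price=102, qty=9): fills=#3x#5:1@103; bids=[#4:3@101] asks=[#5:8@102 #1:6@105]
After op 6 [order #6] market_sell(qty=3): fills=#4x#6:3@101; bids=[-] asks=[#5:8@102 #1:6@105]

Answer: BIDS (highest first):
  (empty)
ASKS (lowest first):
  #5: 8@102
  #1: 6@105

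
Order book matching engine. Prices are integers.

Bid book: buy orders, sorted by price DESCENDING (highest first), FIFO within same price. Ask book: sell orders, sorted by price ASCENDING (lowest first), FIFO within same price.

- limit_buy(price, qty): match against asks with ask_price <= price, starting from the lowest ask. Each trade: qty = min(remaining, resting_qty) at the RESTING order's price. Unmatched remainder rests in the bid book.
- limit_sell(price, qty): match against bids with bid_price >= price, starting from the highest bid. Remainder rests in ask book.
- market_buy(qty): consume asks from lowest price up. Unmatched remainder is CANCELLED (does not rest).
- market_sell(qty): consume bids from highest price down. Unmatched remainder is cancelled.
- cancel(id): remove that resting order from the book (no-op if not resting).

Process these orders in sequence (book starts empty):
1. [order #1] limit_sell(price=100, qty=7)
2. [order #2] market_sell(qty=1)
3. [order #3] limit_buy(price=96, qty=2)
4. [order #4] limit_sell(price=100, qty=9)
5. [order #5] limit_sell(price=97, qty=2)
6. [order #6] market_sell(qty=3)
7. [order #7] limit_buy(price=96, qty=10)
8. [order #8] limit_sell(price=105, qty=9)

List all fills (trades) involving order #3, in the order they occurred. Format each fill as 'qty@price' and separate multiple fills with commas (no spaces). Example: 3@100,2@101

Answer: 2@96

Derivation:
After op 1 [order #1] limit_sell(price=100, qty=7): fills=none; bids=[-] asks=[#1:7@100]
After op 2 [order #2] market_sell(qty=1): fills=none; bids=[-] asks=[#1:7@100]
After op 3 [order #3] limit_buy(price=96, qty=2): fills=none; bids=[#3:2@96] asks=[#1:7@100]
After op 4 [order #4] limit_sell(price=100, qty=9): fills=none; bids=[#3:2@96] asks=[#1:7@100 #4:9@100]
After op 5 [order #5] limit_sell(price=97, qty=2): fills=none; bids=[#3:2@96] asks=[#5:2@97 #1:7@100 #4:9@100]
After op 6 [order #6] market_sell(qty=3): fills=#3x#6:2@96; bids=[-] asks=[#5:2@97 #1:7@100 #4:9@100]
After op 7 [order #7] limit_buy(price=96, qty=10): fills=none; bids=[#7:10@96] asks=[#5:2@97 #1:7@100 #4:9@100]
After op 8 [order #8] limit_sell(price=105, qty=9): fills=none; bids=[#7:10@96] asks=[#5:2@97 #1:7@100 #4:9@100 #8:9@105]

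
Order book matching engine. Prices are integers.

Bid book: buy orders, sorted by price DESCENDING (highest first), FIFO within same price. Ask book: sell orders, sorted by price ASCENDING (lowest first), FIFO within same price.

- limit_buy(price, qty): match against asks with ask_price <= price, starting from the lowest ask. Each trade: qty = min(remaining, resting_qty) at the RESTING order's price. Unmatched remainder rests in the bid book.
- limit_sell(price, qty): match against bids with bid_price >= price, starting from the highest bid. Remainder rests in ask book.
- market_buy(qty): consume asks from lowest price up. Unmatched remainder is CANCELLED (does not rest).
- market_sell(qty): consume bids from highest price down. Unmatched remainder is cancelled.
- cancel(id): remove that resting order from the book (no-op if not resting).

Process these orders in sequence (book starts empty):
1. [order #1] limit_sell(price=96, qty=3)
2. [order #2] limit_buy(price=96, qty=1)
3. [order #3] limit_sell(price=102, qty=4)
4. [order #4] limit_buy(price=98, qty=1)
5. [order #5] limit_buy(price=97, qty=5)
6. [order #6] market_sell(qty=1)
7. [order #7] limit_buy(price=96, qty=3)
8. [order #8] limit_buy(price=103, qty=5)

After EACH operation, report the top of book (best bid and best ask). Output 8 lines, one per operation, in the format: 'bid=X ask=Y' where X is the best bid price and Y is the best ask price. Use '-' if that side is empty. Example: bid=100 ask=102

After op 1 [order #1] limit_sell(price=96, qty=3): fills=none; bids=[-] asks=[#1:3@96]
After op 2 [order #2] limit_buy(price=96, qty=1): fills=#2x#1:1@96; bids=[-] asks=[#1:2@96]
After op 3 [order #3] limit_sell(price=102, qty=4): fills=none; bids=[-] asks=[#1:2@96 #3:4@102]
After op 4 [order #4] limit_buy(price=98, qty=1): fills=#4x#1:1@96; bids=[-] asks=[#1:1@96 #3:4@102]
After op 5 [order #5] limit_buy(price=97, qty=5): fills=#5x#1:1@96; bids=[#5:4@97] asks=[#3:4@102]
After op 6 [order #6] market_sell(qty=1): fills=#5x#6:1@97; bids=[#5:3@97] asks=[#3:4@102]
After op 7 [order #7] limit_buy(price=96, qty=3): fills=none; bids=[#5:3@97 #7:3@96] asks=[#3:4@102]
After op 8 [order #8] limit_buy(price=103, qty=5): fills=#8x#3:4@102; bids=[#8:1@103 #5:3@97 #7:3@96] asks=[-]

Answer: bid=- ask=96
bid=- ask=96
bid=- ask=96
bid=- ask=96
bid=97 ask=102
bid=97 ask=102
bid=97 ask=102
bid=103 ask=-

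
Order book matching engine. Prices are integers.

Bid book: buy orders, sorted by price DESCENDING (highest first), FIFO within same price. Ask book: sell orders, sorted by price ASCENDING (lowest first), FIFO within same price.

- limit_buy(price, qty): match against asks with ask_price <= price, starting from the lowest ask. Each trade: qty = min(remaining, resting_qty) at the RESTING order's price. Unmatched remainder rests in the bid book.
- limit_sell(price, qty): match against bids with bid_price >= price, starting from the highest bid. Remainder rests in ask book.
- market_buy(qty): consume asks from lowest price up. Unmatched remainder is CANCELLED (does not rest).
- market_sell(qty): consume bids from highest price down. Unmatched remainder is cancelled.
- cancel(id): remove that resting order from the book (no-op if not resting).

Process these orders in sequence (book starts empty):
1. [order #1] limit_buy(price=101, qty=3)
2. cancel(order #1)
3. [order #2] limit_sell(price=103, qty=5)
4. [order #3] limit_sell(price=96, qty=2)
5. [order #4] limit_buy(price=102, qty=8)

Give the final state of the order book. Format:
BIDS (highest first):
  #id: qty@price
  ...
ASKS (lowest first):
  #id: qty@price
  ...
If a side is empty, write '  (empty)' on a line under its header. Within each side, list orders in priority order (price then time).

After op 1 [order #1] limit_buy(price=101, qty=3): fills=none; bids=[#1:3@101] asks=[-]
After op 2 cancel(order #1): fills=none; bids=[-] asks=[-]
After op 3 [order #2] limit_sell(price=103, qty=5): fills=none; bids=[-] asks=[#2:5@103]
After op 4 [order #3] limit_sell(price=96, qty=2): fills=none; bids=[-] asks=[#3:2@96 #2:5@103]
After op 5 [order #4] limit_buy(price=102, qty=8): fills=#4x#3:2@96; bids=[#4:6@102] asks=[#2:5@103]

Answer: BIDS (highest first):
  #4: 6@102
ASKS (lowest first):
  #2: 5@103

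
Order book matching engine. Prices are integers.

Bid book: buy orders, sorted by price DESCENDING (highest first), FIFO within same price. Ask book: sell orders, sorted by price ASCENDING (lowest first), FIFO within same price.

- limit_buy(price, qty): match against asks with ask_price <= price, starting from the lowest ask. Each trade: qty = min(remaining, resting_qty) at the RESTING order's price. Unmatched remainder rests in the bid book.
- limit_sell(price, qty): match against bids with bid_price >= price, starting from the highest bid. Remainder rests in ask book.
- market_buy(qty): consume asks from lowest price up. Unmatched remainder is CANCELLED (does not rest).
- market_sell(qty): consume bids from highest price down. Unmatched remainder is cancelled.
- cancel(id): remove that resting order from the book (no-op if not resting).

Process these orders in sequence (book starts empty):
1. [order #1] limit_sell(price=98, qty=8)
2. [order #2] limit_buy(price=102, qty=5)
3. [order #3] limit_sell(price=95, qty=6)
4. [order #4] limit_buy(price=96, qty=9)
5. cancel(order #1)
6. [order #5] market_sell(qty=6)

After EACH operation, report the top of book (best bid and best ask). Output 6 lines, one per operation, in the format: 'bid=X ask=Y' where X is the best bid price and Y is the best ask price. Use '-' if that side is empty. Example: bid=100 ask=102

After op 1 [order #1] limit_sell(price=98, qty=8): fills=none; bids=[-] asks=[#1:8@98]
After op 2 [order #2] limit_buy(price=102, qty=5): fills=#2x#1:5@98; bids=[-] asks=[#1:3@98]
After op 3 [order #3] limit_sell(price=95, qty=6): fills=none; bids=[-] asks=[#3:6@95 #1:3@98]
After op 4 [order #4] limit_buy(price=96, qty=9): fills=#4x#3:6@95; bids=[#4:3@96] asks=[#1:3@98]
After op 5 cancel(order #1): fills=none; bids=[#4:3@96] asks=[-]
After op 6 [order #5] market_sell(qty=6): fills=#4x#5:3@96; bids=[-] asks=[-]

Answer: bid=- ask=98
bid=- ask=98
bid=- ask=95
bid=96 ask=98
bid=96 ask=-
bid=- ask=-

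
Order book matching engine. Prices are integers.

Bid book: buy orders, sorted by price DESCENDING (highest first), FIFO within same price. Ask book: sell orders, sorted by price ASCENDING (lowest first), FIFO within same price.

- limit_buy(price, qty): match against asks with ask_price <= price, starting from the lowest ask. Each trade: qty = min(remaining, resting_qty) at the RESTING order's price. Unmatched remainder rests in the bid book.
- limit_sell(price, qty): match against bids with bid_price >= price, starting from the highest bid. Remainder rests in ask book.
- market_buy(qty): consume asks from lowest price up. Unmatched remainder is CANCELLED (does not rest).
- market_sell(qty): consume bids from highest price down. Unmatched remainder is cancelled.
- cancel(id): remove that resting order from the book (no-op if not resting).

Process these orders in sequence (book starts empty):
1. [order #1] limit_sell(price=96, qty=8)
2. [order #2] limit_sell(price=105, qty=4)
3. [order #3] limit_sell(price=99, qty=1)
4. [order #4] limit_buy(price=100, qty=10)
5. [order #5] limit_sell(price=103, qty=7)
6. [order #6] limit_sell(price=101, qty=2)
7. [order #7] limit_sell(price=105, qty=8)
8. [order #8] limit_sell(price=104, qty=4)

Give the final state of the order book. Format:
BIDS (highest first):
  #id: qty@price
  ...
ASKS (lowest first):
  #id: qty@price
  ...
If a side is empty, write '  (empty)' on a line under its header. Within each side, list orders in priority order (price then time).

After op 1 [order #1] limit_sell(price=96, qty=8): fills=none; bids=[-] asks=[#1:8@96]
After op 2 [order #2] limit_sell(price=105, qty=4): fills=none; bids=[-] asks=[#1:8@96 #2:4@105]
After op 3 [order #3] limit_sell(price=99, qty=1): fills=none; bids=[-] asks=[#1:8@96 #3:1@99 #2:4@105]
After op 4 [order #4] limit_buy(price=100, qty=10): fills=#4x#1:8@96 #4x#3:1@99; bids=[#4:1@100] asks=[#2:4@105]
After op 5 [order #5] limit_sell(price=103, qty=7): fills=none; bids=[#4:1@100] asks=[#5:7@103 #2:4@105]
After op 6 [order #6] limit_sell(price=101, qty=2): fills=none; bids=[#4:1@100] asks=[#6:2@101 #5:7@103 #2:4@105]
After op 7 [order #7] limit_sell(price=105, qty=8): fills=none; bids=[#4:1@100] asks=[#6:2@101 #5:7@103 #2:4@105 #7:8@105]
After op 8 [order #8] limit_sell(price=104, qty=4): fills=none; bids=[#4:1@100] asks=[#6:2@101 #5:7@103 #8:4@104 #2:4@105 #7:8@105]

Answer: BIDS (highest first):
  #4: 1@100
ASKS (lowest first):
  #6: 2@101
  #5: 7@103
  #8: 4@104
  #2: 4@105
  #7: 8@105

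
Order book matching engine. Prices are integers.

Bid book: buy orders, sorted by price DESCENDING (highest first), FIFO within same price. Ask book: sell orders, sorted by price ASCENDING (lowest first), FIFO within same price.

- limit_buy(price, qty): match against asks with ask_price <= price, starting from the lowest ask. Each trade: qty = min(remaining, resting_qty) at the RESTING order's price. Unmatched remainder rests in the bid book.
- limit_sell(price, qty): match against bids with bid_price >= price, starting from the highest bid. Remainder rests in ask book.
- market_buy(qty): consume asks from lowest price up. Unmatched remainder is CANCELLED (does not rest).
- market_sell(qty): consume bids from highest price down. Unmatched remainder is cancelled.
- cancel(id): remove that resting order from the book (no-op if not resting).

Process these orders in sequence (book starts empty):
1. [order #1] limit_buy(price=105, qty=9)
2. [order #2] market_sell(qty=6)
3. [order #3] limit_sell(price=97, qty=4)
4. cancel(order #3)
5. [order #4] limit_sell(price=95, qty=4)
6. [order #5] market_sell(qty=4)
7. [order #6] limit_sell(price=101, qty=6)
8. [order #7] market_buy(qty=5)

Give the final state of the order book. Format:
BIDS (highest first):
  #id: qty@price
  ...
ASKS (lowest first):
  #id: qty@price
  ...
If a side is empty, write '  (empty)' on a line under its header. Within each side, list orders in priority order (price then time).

After op 1 [order #1] limit_buy(price=105, qty=9): fills=none; bids=[#1:9@105] asks=[-]
After op 2 [order #2] market_sell(qty=6): fills=#1x#2:6@105; bids=[#1:3@105] asks=[-]
After op 3 [order #3] limit_sell(price=97, qty=4): fills=#1x#3:3@105; bids=[-] asks=[#3:1@97]
After op 4 cancel(order #3): fills=none; bids=[-] asks=[-]
After op 5 [order #4] limit_sell(price=95, qty=4): fills=none; bids=[-] asks=[#4:4@95]
After op 6 [order #5] market_sell(qty=4): fills=none; bids=[-] asks=[#4:4@95]
After op 7 [order #6] limit_sell(price=101, qty=6): fills=none; bids=[-] asks=[#4:4@95 #6:6@101]
After op 8 [order #7] market_buy(qty=5): fills=#7x#4:4@95 #7x#6:1@101; bids=[-] asks=[#6:5@101]

Answer: BIDS (highest first):
  (empty)
ASKS (lowest first):
  #6: 5@101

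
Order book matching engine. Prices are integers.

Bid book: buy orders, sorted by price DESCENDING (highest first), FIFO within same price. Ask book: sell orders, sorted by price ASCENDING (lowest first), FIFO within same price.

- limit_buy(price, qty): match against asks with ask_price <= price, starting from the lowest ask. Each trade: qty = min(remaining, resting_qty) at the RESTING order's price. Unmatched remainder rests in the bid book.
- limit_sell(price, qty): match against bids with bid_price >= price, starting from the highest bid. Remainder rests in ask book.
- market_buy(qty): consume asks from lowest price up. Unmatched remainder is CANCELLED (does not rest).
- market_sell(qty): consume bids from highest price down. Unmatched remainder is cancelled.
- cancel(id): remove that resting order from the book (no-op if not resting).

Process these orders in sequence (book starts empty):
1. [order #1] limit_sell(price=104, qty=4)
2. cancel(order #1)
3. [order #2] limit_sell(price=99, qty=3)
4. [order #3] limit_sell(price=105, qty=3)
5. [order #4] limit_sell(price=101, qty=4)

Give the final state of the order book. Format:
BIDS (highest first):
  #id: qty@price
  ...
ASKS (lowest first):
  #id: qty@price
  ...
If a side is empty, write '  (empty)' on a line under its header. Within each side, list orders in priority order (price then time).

After op 1 [order #1] limit_sell(price=104, qty=4): fills=none; bids=[-] asks=[#1:4@104]
After op 2 cancel(order #1): fills=none; bids=[-] asks=[-]
After op 3 [order #2] limit_sell(price=99, qty=3): fills=none; bids=[-] asks=[#2:3@99]
After op 4 [order #3] limit_sell(price=105, qty=3): fills=none; bids=[-] asks=[#2:3@99 #3:3@105]
After op 5 [order #4] limit_sell(price=101, qty=4): fills=none; bids=[-] asks=[#2:3@99 #4:4@101 #3:3@105]

Answer: BIDS (highest first):
  (empty)
ASKS (lowest first):
  #2: 3@99
  #4: 4@101
  #3: 3@105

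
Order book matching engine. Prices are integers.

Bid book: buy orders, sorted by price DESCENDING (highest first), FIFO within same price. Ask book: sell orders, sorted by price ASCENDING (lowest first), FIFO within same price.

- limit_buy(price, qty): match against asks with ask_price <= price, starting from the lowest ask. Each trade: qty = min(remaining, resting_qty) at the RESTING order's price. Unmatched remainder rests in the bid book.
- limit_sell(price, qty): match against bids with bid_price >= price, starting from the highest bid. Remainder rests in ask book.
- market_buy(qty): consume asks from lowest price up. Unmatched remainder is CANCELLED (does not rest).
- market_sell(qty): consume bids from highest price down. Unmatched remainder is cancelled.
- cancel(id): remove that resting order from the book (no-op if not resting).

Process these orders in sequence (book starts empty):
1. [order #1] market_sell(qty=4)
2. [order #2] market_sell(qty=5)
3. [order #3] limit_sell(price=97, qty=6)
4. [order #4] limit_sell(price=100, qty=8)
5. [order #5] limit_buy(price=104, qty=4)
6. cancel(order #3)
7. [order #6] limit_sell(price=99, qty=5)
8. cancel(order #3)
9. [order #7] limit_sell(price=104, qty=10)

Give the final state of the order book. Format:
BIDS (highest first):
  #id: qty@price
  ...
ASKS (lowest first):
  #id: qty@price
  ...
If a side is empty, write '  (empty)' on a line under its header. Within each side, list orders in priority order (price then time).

Answer: BIDS (highest first):
  (empty)
ASKS (lowest first):
  #6: 5@99
  #4: 8@100
  #7: 10@104

Derivation:
After op 1 [order #1] market_sell(qty=4): fills=none; bids=[-] asks=[-]
After op 2 [order #2] market_sell(qty=5): fills=none; bids=[-] asks=[-]
After op 3 [order #3] limit_sell(price=97, qty=6): fills=none; bids=[-] asks=[#3:6@97]
After op 4 [order #4] limit_sell(price=100, qty=8): fills=none; bids=[-] asks=[#3:6@97 #4:8@100]
After op 5 [order #5] limit_buy(price=104, qty=4): fills=#5x#3:4@97; bids=[-] asks=[#3:2@97 #4:8@100]
After op 6 cancel(order #3): fills=none; bids=[-] asks=[#4:8@100]
After op 7 [order #6] limit_sell(price=99, qty=5): fills=none; bids=[-] asks=[#6:5@99 #4:8@100]
After op 8 cancel(order #3): fills=none; bids=[-] asks=[#6:5@99 #4:8@100]
After op 9 [order #7] limit_sell(price=104, qty=10): fills=none; bids=[-] asks=[#6:5@99 #4:8@100 #7:10@104]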